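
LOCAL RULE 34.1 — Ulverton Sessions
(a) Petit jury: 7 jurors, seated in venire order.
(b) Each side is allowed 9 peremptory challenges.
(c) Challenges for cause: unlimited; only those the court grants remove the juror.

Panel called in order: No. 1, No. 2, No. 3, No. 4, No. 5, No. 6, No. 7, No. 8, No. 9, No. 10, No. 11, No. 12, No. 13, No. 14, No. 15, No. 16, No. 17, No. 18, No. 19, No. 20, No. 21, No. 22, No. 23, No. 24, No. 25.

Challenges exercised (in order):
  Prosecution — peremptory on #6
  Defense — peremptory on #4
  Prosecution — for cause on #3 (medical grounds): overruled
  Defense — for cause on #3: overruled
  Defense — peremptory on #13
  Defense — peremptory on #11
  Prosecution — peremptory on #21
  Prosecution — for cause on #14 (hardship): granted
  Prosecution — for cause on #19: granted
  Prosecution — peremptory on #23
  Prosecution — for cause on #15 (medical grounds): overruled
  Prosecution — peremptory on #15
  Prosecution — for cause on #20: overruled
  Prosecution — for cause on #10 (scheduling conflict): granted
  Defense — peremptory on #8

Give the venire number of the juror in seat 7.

Removed: #4, #6, #8, #10, #11, #13, #14, #15, #19, #21, #23. (#3, #20 stay — for-cause denied.)
Seating in order: seats 1–7 → #1, #2, #3, #5, #7, #9, #12.
So seat 7 is #12.

12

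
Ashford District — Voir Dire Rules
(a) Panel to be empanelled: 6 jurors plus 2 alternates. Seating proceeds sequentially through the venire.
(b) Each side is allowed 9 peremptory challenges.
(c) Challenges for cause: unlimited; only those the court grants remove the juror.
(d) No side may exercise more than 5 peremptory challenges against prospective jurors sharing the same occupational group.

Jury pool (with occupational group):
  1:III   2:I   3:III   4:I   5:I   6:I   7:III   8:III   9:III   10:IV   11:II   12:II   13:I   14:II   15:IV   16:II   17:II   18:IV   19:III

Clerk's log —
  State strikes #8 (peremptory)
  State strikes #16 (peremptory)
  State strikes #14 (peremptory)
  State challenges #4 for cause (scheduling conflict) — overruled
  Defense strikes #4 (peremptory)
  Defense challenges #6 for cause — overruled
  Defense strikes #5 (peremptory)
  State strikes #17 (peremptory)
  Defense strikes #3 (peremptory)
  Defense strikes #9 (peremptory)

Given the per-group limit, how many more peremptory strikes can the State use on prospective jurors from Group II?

State peremptories so far: #8, #16, #14, #17 — 4 of 9 used, 5 left overall.
Against Group II: #16, #14, #17 — 3 used; per-group cap 5 leaves 2.
Binding limit: min(5, 2) = 2.

2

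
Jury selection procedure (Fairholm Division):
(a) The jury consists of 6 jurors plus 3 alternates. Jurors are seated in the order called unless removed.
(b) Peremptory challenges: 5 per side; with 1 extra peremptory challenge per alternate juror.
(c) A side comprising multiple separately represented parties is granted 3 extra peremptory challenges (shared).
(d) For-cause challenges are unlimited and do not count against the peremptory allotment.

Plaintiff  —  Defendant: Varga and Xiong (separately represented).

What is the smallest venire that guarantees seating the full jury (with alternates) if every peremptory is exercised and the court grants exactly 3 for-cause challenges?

Seats to fill: 6 + 3 alternates = 9.
Peremptories — Plaintiff: 5 + 1×3 = 8; Defendant: 5 + 1×3 + 3 = 11; total 19.
For-cause removals: 3.
Minimum venire: 9 + 19 + 3 = 31.

31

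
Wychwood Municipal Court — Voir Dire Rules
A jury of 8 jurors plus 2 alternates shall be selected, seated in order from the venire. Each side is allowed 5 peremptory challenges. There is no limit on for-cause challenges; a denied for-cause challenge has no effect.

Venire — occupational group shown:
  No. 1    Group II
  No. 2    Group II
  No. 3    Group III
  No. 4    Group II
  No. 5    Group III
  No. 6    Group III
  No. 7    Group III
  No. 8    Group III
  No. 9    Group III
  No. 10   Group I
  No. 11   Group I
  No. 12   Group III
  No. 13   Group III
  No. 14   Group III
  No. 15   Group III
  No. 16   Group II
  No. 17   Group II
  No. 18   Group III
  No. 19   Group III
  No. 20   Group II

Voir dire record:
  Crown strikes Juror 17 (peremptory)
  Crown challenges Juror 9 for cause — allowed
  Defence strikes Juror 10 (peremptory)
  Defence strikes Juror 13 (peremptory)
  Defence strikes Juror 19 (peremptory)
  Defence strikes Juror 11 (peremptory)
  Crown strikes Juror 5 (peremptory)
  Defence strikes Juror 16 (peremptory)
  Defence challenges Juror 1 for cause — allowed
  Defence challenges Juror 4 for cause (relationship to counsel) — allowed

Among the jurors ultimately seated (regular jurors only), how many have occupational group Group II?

Removed: #1, #4, #5, #9, #10, #11, #13, #16, #17, #19.
Seated jurors 1–8: #2, #3, #6, #7, #8, #12, #14, #15 (alternates #18, #20 not counted).
Of those, in Group II: #2 → 1.

1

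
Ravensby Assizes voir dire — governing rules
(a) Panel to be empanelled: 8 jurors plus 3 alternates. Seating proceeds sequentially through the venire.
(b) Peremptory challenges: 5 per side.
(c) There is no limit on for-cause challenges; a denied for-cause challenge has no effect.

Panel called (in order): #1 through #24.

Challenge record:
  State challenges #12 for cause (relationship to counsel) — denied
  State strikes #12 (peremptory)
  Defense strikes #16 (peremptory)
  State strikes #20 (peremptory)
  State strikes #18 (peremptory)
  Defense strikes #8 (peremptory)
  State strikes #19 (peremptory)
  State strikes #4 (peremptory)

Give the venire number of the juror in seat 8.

Removed: #4, #8, #12, #16, #18, #19, #20.
Seating in order: seats 1–8 → #1, #2, #3, #5, #6, #7, #9, #10; alternates → #11, #13, #14.
So seat 8 is #10.

10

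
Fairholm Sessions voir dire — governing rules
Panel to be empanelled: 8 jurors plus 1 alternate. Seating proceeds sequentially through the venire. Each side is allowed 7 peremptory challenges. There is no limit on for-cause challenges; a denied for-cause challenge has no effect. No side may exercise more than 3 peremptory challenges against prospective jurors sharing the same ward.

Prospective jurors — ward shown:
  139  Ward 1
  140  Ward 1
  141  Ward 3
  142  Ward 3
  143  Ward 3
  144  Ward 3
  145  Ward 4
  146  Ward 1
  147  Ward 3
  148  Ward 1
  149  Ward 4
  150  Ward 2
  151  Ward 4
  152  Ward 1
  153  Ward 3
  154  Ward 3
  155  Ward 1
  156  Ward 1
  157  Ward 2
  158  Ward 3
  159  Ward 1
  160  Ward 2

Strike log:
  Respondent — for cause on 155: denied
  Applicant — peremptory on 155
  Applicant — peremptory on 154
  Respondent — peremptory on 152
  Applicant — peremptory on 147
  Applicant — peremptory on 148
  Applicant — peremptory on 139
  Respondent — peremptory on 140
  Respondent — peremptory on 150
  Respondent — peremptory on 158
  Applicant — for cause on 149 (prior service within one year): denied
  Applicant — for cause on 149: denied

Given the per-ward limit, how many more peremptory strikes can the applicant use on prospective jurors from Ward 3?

1

Applicant peremptories so far: #155, #154, #147, #148, #139 — 5 of 7 used, 2 left overall.
Against Ward 3: #154, #147 — 2 used; per-ward cap 3 leaves 1.
Binding limit: min(2, 1) = 1.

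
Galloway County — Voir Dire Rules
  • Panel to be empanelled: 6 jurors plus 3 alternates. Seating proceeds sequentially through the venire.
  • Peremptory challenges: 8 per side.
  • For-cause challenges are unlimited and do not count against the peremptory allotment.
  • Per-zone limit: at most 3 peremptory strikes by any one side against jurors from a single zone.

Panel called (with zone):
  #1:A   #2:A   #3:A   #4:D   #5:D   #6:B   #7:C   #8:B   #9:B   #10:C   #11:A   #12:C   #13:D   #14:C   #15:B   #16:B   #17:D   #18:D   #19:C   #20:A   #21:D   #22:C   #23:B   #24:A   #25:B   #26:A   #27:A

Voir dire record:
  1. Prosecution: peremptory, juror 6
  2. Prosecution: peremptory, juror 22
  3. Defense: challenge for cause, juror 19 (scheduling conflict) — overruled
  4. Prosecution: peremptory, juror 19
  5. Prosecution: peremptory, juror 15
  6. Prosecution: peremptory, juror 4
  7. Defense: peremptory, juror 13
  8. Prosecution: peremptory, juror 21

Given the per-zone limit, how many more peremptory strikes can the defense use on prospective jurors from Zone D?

2

Defense peremptories so far: #13 — 1 of 8 used, 7 left overall.
Against Zone D: #13 — 1 used; per-zone cap 3 leaves 2.
Binding limit: min(7, 2) = 2.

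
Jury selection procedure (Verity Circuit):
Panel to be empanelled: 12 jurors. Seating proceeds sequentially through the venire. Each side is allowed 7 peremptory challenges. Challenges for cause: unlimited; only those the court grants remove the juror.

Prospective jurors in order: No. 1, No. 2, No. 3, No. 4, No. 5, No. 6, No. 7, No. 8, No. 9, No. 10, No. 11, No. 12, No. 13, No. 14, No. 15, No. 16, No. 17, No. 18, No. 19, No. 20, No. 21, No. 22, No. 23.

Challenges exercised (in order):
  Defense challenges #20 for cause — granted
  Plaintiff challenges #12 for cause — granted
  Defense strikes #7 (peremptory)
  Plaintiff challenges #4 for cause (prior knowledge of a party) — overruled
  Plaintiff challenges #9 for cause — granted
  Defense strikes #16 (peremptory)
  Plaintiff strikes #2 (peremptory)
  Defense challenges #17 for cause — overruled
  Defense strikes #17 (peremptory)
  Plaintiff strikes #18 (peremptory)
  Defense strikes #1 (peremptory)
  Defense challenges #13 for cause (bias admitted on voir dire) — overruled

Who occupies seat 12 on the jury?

Removed: #1, #2, #7, #9, #12, #16, #17, #18, #20. (#4, #13 stay — for-cause denied.)
Filling seats in venire order through position 12: #3, #4, #5, #6, #8, #10, #11, #13, #14, #15, #19, #21.
So seat 12 is #21.

21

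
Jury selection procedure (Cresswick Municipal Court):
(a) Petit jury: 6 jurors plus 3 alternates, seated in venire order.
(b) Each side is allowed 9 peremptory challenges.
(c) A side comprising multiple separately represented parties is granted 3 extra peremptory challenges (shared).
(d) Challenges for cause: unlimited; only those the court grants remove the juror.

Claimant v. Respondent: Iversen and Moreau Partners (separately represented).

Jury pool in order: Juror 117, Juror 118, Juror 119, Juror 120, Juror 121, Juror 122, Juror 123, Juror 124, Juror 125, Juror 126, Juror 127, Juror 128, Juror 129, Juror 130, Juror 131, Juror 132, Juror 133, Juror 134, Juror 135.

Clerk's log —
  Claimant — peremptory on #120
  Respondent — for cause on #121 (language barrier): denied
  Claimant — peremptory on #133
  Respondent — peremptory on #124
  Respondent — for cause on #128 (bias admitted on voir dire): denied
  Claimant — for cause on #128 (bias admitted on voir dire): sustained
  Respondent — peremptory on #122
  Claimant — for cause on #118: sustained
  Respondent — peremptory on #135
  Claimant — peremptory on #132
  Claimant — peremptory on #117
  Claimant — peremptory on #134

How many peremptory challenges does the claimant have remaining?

4

Claimant allotment: 9.
Claimant peremptories used: #120, #133, #132, #117, #134 — 5 (for-cause on #128, #118 don't count).
Remaining: 9 − 5 = 4.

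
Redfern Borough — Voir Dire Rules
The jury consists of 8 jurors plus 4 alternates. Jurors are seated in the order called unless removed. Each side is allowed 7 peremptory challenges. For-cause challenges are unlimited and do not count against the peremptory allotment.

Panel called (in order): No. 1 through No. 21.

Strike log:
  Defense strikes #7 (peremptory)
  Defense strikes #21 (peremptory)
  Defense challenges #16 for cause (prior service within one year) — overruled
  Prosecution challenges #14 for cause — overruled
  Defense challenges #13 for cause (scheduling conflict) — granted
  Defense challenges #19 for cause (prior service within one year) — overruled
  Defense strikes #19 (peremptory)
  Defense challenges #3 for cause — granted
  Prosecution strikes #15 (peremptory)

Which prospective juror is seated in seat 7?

9

Removed: #3, #7, #13, #15, #19, #21. (#14, #16 stay — for-cause denied.)
Seating in order: seats 1–8 → #1, #2, #4, #5, #6, #8, #9, #10; alternates → #11, #12, #14, #16.
So seat 7 is #9.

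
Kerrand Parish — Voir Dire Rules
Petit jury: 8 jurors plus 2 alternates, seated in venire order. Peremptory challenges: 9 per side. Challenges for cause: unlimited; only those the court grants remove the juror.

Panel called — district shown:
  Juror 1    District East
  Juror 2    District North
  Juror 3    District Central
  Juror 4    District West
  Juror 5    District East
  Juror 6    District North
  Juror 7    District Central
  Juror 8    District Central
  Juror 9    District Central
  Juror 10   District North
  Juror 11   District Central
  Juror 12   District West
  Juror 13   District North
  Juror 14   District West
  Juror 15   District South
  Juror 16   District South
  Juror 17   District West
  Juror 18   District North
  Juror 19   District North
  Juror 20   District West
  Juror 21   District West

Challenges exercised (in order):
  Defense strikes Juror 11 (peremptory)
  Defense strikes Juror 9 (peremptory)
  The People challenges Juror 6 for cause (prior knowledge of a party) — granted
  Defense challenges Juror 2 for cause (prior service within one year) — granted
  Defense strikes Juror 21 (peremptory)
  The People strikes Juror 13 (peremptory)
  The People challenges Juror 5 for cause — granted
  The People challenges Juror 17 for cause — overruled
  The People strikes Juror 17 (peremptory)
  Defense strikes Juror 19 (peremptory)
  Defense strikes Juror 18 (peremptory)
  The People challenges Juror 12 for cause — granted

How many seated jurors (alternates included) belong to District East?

1

Removed: #2, #5, #6, #9, #11, #12, #13, #17, #18, #19, #21.
Seated (10 incl. alternates): #1, #3, #4, #7, #8, #10, #14, #15, #16, #20.
Of those, in District East: #1 → 1.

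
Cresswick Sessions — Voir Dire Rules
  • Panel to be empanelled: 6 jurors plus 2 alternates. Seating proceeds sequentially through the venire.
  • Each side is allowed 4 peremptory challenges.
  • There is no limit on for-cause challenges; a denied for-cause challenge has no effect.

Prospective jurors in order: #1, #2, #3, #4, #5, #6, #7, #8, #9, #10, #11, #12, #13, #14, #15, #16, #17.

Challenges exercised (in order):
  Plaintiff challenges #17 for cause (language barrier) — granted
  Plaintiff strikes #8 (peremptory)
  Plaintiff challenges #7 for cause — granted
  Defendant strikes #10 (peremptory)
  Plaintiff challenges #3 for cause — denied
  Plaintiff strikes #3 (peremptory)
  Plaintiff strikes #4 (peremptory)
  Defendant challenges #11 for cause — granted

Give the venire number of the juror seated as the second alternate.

Removed: #3, #4, #7, #8, #10, #11, #17.
Seating in order: seats 1–6 → #1, #2, #5, #6, #9, #12; alternates → #13, #14.
So alternate 2 is #14.

14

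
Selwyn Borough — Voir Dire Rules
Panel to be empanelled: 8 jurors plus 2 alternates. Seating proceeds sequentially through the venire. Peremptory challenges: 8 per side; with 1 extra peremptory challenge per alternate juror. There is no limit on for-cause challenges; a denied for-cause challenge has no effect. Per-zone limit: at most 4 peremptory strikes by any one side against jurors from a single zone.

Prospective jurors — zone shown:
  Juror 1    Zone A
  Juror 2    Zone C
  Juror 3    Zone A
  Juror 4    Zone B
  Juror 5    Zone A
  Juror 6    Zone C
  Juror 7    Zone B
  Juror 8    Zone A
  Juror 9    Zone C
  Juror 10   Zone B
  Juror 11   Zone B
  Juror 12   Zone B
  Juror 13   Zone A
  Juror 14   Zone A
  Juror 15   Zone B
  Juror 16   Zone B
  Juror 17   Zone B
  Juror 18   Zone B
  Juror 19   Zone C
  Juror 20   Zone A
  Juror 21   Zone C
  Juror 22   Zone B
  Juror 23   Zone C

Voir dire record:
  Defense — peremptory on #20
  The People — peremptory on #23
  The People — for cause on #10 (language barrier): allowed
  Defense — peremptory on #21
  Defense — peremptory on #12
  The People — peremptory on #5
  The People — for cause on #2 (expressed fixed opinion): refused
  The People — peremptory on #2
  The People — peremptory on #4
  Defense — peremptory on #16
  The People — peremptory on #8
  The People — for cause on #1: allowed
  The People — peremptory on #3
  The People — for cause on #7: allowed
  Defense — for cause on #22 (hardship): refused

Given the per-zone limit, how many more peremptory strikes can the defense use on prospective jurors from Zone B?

Defense peremptories so far: #20, #21, #12, #16 — 4 of 10 used, 6 left overall.
Against Zone B: #12, #16 — 2 used; per-zone cap 4 leaves 2.
Binding limit: min(6, 2) = 2.

2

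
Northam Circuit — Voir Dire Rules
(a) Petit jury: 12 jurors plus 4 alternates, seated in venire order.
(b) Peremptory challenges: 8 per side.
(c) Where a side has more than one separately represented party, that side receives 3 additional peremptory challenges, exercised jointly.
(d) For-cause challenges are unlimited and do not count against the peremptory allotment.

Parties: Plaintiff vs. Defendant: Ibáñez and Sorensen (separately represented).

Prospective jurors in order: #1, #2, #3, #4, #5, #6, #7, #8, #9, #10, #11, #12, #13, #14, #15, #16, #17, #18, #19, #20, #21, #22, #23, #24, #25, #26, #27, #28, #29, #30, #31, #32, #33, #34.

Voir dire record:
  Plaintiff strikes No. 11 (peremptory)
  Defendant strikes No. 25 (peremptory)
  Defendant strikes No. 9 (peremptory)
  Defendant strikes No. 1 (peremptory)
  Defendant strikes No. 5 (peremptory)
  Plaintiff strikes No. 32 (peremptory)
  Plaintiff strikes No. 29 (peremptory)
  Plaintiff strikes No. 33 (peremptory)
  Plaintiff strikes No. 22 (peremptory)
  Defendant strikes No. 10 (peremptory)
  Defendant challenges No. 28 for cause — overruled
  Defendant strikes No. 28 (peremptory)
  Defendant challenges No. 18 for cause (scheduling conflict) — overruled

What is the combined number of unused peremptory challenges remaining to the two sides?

Plaintiff allotment: 8. Defendant allotment: 8 base + 3 multi-party = 11.
Plaintiff peremptories used: #11, #32, #29, #33, #22 — 5.
Defendant peremptories used: #25, #9, #1, #5, #10, #28 — 6 (for-cause on #28, #18 don't count).
Remaining: (8 − 5) + (11 − 6) = 8.

8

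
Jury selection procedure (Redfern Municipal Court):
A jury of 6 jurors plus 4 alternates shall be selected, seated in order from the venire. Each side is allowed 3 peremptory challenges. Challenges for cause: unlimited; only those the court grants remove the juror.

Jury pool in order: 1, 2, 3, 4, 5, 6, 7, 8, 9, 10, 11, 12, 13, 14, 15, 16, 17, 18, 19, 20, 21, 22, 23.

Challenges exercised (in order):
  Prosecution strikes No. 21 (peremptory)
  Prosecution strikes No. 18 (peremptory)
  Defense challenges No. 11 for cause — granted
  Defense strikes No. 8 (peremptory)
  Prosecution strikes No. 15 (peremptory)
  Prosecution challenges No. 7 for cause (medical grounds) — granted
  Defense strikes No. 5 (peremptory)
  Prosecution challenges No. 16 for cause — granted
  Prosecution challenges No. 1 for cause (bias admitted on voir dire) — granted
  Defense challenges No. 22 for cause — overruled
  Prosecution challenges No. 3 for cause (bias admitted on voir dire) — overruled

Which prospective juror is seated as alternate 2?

Removed: #1, #5, #7, #8, #11, #15, #16, #18, #21. (#3, #22 stay — for-cause denied.)
Filling seats in venire order through position 8: #2, #3, #4, #6, #9, #10, #12, #13.
So alternate 2 is #13.

13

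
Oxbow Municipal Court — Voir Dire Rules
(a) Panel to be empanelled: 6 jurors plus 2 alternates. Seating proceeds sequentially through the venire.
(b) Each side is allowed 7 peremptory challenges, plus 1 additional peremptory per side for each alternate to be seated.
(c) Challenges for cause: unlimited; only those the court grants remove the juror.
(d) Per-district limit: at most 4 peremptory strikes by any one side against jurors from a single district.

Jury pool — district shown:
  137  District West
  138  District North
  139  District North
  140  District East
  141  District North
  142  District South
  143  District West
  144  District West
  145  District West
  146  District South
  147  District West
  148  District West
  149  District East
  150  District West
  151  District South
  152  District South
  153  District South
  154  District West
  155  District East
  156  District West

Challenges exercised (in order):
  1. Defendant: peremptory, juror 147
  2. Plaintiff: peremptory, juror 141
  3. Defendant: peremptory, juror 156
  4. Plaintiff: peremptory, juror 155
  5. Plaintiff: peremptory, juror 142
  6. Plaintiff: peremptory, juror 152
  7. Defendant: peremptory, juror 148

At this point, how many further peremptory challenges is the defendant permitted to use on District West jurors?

1

Defendant peremptories so far: #147, #156, #148 — 3 of 9 used, 6 left overall.
Against District West: #147, #156, #148 — 3 used; per-district cap 4 leaves 1.
Binding limit: min(6, 1) = 1.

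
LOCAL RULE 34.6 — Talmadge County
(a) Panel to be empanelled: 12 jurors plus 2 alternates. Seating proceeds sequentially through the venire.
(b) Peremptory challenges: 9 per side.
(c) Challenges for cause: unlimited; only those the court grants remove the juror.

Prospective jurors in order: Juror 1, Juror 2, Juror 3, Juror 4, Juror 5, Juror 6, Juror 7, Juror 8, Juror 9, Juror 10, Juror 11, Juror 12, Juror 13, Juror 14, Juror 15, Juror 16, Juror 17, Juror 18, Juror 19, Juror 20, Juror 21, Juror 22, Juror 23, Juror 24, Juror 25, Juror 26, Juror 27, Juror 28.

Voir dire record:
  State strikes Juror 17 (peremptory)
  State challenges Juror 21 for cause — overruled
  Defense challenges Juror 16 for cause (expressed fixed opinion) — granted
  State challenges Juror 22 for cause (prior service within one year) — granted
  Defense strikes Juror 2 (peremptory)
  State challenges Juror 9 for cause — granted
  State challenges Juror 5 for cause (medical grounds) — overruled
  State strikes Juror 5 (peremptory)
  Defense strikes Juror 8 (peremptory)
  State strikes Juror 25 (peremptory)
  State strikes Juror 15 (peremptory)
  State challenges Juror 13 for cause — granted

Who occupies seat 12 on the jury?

Removed: #2, #5, #8, #9, #13, #15, #16, #17, #22, #25. (#21 stays — for-cause denied.)
Filling seats in venire order through position 12: #1, #3, #4, #6, #7, #10, #11, #12, #14, #18, #19, #20.
So seat 12 is #20.

20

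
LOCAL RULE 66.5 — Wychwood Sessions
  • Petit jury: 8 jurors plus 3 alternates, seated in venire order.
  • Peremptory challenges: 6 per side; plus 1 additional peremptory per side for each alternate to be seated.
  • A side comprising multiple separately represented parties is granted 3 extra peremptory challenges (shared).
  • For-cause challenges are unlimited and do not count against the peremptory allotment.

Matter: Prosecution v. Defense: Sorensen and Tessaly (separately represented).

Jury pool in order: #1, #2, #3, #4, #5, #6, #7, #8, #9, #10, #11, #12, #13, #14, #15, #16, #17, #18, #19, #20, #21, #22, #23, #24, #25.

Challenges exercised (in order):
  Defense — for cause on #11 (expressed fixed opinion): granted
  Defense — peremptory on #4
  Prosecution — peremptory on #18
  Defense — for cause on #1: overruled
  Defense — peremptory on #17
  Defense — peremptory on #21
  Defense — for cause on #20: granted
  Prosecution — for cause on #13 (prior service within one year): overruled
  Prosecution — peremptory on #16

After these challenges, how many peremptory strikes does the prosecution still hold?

7

Prosecution allotment: 6 base + 1 × 3 alternates = 9.
Prosecution peremptories used: #18, #16 — 2 (the for-cause on #13 doesn't count).
Remaining: 9 − 2 = 7.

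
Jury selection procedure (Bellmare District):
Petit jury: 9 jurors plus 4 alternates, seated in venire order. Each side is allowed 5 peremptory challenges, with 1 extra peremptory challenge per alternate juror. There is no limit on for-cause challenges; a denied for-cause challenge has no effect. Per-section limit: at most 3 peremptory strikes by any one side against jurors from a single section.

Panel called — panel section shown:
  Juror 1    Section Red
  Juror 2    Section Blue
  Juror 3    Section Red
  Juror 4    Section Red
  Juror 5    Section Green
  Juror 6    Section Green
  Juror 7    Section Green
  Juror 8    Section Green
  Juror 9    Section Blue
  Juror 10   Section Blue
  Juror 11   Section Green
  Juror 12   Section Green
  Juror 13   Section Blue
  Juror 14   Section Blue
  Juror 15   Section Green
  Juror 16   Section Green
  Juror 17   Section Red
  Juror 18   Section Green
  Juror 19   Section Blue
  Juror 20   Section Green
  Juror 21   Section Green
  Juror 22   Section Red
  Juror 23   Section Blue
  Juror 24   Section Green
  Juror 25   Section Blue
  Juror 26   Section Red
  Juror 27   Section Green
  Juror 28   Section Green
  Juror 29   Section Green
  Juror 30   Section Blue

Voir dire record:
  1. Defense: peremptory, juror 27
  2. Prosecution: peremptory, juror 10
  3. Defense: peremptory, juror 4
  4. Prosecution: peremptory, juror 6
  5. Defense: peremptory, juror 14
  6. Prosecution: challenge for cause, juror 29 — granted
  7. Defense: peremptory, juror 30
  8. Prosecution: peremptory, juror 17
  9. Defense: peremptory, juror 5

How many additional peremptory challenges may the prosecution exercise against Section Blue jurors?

2

Prosecution peremptories so far: #10, #6, #17 — 3 of 9 used, 6 left overall.
Against Section Blue: #10 — 1 used; per-section cap 3 leaves 2.
Binding limit: min(6, 2) = 2.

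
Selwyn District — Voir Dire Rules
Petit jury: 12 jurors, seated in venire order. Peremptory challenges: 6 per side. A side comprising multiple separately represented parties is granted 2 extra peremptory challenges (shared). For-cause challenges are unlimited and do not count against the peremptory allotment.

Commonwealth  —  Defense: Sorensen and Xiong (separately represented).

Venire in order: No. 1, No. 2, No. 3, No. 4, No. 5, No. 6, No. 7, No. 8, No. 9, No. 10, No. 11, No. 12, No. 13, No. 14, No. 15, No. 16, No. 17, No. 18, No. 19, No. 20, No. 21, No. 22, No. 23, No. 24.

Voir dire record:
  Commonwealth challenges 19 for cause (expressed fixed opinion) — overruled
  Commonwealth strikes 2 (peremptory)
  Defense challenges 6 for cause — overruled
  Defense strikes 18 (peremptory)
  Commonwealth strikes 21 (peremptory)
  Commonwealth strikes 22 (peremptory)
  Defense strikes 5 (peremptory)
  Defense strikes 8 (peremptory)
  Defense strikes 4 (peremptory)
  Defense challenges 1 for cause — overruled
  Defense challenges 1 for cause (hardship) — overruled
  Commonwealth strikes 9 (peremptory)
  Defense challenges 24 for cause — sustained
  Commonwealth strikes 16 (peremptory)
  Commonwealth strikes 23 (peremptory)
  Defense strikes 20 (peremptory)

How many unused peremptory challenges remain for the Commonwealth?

Commonwealth allotment: 6.
Commonwealth peremptories used: #2, #21, #22, #9, #16, #23 — 6 (the for-cause on #19 doesn't count).
Remaining: 6 − 6 = 0.

0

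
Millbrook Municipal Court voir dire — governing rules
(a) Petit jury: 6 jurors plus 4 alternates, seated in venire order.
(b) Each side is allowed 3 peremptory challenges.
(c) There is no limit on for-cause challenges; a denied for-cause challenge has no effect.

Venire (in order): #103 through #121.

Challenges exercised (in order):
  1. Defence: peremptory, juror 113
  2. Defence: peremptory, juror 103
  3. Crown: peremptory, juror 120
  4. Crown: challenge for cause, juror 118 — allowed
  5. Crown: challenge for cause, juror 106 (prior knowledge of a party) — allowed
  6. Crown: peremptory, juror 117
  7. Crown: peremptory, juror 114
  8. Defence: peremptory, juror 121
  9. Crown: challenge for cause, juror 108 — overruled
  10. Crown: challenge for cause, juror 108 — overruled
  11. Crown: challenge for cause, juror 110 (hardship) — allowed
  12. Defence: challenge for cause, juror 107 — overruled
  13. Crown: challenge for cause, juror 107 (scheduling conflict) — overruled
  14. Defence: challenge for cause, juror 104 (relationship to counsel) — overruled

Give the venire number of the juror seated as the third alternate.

116

Removed: #103, #106, #110, #113, #114, #117, #118, #120, #121. (#104, #107, #108 stay — for-cause denied.)
Seating in order: seats 1–6 → #104, #105, #107, #108, #109, #111; alternates → #112, #115, #116, #119.
So alternate 3 is #116.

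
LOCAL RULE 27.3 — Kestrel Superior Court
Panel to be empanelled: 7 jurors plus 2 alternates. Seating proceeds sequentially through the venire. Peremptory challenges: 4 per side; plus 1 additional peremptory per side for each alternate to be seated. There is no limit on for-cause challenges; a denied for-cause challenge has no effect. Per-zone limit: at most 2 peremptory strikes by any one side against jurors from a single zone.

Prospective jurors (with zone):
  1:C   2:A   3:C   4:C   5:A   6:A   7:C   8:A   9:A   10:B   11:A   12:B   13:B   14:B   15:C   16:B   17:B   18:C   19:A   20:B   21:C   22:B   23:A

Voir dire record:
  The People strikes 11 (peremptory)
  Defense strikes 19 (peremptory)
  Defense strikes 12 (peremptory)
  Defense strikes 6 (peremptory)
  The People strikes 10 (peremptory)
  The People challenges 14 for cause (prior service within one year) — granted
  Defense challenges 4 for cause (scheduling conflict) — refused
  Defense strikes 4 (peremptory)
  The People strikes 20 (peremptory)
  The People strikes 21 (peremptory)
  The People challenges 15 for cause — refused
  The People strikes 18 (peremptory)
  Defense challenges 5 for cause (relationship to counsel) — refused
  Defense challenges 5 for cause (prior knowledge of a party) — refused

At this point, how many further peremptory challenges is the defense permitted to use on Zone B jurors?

Defense peremptories so far: #19, #12, #6, #4 — 4 of 6 used, 2 left overall.
Against Zone B: #12 — 1 used; per-zone cap 2 leaves 1.
Binding limit: min(2, 1) = 1.

1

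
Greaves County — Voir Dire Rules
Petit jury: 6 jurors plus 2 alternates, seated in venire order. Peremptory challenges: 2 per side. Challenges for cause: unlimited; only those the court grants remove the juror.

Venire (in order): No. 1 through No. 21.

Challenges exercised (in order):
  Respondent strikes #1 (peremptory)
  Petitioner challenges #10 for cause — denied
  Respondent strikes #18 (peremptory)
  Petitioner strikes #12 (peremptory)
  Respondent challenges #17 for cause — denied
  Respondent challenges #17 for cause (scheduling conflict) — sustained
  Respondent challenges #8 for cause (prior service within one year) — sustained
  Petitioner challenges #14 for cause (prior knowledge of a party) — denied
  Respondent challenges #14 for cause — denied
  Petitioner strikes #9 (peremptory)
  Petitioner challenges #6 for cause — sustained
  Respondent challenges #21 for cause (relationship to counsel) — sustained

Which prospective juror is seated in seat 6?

10

Removed: #1, #6, #8, #9, #12, #17, #18, #21. (#10, #14 stay — for-cause denied.)
Seating in order: seats 1–6 → #2, #3, #4, #5, #7, #10; alternates → #11, #13.
So seat 6 is #10.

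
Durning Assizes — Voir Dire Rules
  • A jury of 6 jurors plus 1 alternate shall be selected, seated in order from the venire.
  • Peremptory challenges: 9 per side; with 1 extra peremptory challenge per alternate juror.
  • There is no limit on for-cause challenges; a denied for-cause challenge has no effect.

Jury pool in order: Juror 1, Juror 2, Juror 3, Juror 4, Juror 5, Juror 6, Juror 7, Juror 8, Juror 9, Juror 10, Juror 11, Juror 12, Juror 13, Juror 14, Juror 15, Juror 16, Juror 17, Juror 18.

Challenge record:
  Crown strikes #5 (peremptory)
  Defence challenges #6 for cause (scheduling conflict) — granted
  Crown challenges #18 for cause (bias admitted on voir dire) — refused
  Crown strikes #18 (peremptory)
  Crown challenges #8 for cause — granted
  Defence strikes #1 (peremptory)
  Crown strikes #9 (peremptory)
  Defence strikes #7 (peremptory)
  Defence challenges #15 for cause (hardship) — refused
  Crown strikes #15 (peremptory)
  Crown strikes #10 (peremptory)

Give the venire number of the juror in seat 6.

13

Removed: #1, #5, #6, #7, #8, #9, #10, #15, #18.
Seating in order: seats 1–6 → #2, #3, #4, #11, #12, #13; alternates → #14.
So seat 6 is #13.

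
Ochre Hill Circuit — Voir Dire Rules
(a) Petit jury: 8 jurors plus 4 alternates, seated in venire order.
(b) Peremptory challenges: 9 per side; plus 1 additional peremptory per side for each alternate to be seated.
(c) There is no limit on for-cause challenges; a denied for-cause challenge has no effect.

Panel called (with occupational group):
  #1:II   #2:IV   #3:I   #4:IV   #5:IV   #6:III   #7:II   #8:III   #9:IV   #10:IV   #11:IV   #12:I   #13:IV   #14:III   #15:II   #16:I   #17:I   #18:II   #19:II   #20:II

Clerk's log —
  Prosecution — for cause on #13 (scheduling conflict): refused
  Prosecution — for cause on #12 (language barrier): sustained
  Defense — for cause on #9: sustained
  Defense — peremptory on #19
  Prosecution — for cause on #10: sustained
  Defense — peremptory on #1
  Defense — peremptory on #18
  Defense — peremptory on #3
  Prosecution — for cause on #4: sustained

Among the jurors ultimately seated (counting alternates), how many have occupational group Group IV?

Removed: #1, #3, #4, #9, #10, #12, #18, #19.
Seated (12 incl. alternates): #2, #5, #6, #7, #8, #11, #13, #14, #15, #16, #17, #20.
Of those, in Group IV: #2, #5, #11, #13 → 4.

4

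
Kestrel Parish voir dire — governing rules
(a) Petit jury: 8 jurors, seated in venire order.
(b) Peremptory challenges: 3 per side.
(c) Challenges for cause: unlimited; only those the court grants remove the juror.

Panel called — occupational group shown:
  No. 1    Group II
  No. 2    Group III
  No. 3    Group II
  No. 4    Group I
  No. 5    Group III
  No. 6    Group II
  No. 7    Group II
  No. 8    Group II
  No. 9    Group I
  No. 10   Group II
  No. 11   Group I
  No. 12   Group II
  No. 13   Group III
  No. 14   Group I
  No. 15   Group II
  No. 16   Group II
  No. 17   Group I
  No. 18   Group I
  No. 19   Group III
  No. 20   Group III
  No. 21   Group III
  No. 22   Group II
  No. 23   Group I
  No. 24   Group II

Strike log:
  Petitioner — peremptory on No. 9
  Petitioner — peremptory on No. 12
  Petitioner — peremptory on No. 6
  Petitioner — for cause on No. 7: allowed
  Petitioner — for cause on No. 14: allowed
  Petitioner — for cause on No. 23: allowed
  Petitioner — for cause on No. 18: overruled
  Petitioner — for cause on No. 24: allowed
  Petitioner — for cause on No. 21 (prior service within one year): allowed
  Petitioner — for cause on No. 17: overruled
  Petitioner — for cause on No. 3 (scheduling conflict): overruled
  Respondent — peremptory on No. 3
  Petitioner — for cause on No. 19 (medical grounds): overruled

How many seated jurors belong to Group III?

3

Removed: #3, #6, #7, #9, #12, #14, #21, #23, #24.
Seated jurors 1–8: #1, #2, #4, #5, #8, #10, #11, #13.
Of those, in Group III: #2, #5, #13 → 3.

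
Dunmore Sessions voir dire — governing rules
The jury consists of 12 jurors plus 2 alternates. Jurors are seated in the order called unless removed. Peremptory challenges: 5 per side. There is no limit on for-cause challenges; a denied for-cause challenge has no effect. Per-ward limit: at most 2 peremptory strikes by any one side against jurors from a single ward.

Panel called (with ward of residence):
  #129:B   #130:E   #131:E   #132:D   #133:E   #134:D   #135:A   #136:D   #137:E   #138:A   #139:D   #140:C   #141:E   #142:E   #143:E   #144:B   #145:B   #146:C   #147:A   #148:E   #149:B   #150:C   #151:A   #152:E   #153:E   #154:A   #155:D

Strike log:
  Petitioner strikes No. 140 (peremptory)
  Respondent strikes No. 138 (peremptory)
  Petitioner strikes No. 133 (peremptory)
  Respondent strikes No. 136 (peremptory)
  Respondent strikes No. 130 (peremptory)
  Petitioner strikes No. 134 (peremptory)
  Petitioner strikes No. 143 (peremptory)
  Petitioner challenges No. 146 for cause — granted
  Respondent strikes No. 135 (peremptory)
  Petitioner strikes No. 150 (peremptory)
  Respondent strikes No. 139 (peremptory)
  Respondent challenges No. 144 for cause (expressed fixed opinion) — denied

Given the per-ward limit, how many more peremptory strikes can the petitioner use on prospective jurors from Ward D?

Petitioner peremptories so far: #140, #133, #134, #143, #150 — 5 of 5 used, 0 left overall.
Against Ward D: #134 — 1 used; per-ward cap 2 leaves 1.
Binding limit: min(0, 1) = 0.

0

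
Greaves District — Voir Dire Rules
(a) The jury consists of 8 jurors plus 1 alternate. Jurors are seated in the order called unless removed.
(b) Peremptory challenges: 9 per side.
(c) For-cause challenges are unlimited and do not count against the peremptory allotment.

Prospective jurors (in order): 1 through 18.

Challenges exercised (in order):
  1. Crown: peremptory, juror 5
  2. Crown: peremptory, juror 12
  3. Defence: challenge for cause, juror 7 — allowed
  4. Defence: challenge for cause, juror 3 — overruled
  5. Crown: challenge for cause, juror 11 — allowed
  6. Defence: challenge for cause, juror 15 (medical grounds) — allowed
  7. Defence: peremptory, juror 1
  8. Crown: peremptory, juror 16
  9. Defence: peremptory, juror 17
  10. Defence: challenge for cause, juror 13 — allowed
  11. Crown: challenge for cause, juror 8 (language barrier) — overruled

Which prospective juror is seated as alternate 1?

Removed: #1, #5, #7, #11, #12, #13, #15, #16, #17. (#3, #8 stay — for-cause denied.)
Seating in order: seats 1–8 → #2, #3, #4, #6, #8, #9, #10, #14; alternates → #18.
So alternate 1 is #18.

18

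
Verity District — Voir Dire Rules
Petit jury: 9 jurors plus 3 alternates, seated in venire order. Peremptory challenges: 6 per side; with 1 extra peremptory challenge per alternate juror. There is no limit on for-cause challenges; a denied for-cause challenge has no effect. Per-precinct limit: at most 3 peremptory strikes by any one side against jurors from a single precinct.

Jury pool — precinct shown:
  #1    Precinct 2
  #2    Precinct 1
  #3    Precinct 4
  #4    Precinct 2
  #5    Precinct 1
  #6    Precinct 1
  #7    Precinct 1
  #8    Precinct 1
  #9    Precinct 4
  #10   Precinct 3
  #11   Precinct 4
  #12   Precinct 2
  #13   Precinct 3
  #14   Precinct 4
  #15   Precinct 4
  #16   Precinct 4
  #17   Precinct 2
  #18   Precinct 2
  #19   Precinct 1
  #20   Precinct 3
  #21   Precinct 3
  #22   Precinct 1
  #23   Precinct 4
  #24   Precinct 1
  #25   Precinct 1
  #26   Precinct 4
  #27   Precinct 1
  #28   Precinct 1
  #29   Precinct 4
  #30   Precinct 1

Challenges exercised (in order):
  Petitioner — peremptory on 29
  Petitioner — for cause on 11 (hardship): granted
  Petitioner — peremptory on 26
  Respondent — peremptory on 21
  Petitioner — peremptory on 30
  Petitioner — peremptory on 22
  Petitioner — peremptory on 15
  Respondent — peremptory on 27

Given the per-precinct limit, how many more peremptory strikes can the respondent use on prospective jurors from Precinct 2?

3

Respondent peremptories so far: #21, #27 — 2 of 9 used, 7 left overall.
Against Precinct 2: none yet — per-precinct cap 3 leaves 3.
Binding limit: min(7, 3) = 3.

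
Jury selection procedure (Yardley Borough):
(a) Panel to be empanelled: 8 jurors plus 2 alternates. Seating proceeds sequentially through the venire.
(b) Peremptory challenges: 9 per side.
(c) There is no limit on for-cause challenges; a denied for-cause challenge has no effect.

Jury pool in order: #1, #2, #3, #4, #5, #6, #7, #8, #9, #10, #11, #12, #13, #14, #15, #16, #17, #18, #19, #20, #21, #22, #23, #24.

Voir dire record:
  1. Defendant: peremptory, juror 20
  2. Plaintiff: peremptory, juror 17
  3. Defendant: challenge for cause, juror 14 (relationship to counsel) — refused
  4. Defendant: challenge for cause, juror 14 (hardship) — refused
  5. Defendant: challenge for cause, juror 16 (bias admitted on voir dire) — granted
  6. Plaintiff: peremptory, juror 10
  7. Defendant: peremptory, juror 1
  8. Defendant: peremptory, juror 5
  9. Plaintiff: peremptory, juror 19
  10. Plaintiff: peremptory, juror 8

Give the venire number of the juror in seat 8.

12

Removed: #1, #5, #8, #10, #16, #17, #19, #20. (#14 stays — for-cause denied.)
Filling seats in venire order through position 8: #2, #3, #4, #6, #7, #9, #11, #12.
So seat 8 is #12.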